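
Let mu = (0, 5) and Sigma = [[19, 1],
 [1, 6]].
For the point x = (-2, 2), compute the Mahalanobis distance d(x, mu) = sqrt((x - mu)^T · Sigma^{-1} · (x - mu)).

Step 1 — centre the observation: (x - mu) = (-2, -3).

Step 2 — invert Sigma. det(Sigma) = 19·6 - (1)² = 113.
  Sigma^{-1} = (1/det) · [[d, -b], [-b, a]] = [[0.0531, -0.0088],
 [-0.0088, 0.1681]].

Step 3 — form the quadratic (x - mu)^T · Sigma^{-1} · (x - mu):
  Sigma^{-1} · (x - mu) = (-0.0796, -0.4867).
  (x - mu)^T · [Sigma^{-1} · (x - mu)] = (-2)·(-0.0796) + (-3)·(-0.4867) = 1.6195.

Step 4 — take square root: d = √(1.6195) ≈ 1.2726.

d(x, mu) = √(1.6195) ≈ 1.2726


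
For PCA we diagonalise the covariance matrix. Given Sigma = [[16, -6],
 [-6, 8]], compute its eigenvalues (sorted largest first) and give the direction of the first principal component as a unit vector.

Step 1 — characteristic polynomial of 2×2 Sigma:
  det(Sigma - λI) = λ² - trace · λ + det = 0.
  trace = 16 + 8 = 24, det = 16·8 - (-6)² = 92.
Step 2 — discriminant:
  Δ = trace² - 4·det = 576 - 368 = 208.
Step 3 — eigenvalues:
  λ = (trace ± √Δ)/2 = (24 ± 14.4222)/2,
  λ_1 = 19.2111,  λ_2 = 4.7889.

Step 4 — unit eigenvector for λ_1: solve (Sigma - λ_1 I)v = 0. First row:
  (16 - 19.2111)·v_x + (-6)·v_y = 0, i.e. (-3.2111)·v_x + (-6)·v_y = 0,
  so v ∝ (b, λ_1 - a) = (-6, 3.2111); multiply by -1 so the first entry is positive: u = (6, -3.2111).
  ||u|| = √((6)² + (-3.2111)²) = √(46.3112) ≈ 6.8052,
  v_1 = u/||u|| ≈ (0.8817, -0.4719) (||v_1|| = 1).

λ_1 = 19.2111,  λ_2 = 4.7889;  v_1 ≈ (0.8817, -0.4719)


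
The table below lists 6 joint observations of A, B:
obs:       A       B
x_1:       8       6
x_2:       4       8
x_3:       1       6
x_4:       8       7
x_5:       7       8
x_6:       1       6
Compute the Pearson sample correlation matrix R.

Step 1 — column means:
  mean(A) = (8 + 4 + 1 + 8 + 7 + 1) / 6 = 29/6 = 4.8333
  mean(B) = (6 + 8 + 6 + 7 + 8 + 6) / 6 = 41/6 = 6.8333

Step 2 — sample variances and covariances s[i,j] = (1/(n-1)) · Σ_k (x_{k,i} - mean_i) · (x_{k,j} - mean_j), with n-1 = 5:
  s[A,A] = ((3.1667)·(3.1667) + (-0.8333)·(-0.8333) + (-3.8333)·(-3.8333) + (3.1667)·(3.1667) + (2.1667)·(2.1667) + (-3.8333)·(-3.8333)) / 5 = 54.8333/5 = 10.9667
  s[A,B] = ((3.1667)·(-0.8333) + (-0.8333)·(1.1667) + (-3.8333)·(-0.8333) + (3.1667)·(0.1667) + (2.1667)·(1.1667) + (-3.8333)·(-0.8333)) / 5 = 5.8333/5 = 1.1667
  s[B,B] = ((-0.8333)·(-0.8333) + (1.1667)·(1.1667) + (-0.8333)·(-0.8333) + (0.1667)·(0.1667) + (1.1667)·(1.1667) + (-0.8333)·(-0.8333)) / 5 = 4.8333/5 = 0.9667
  Sample standard deviations s_i = √(s[i,i]):
  s(A) = √(10.9667) = 3.3116
  s(B) = √(0.9667) = 0.9832

Step 3 — r_{ij} = s_{ij} / (s_i · s_j):
  r[A,A] = 1 (diagonal).
  r[A,B] = 1.1667 / (3.3116 · 0.9832) = 1.1667 / 3.2559 = 0.3583
  r[B,B] = 1 (diagonal).

R is symmetric with unit diagonal. Assembling:

R = [[1, 0.3583],
 [0.3583, 1]]


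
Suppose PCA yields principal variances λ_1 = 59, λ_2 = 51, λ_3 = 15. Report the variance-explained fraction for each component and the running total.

Step 1 — total variance = trace(Sigma) = Σ λ_i = 59 + 51 + 15 = 125.

Step 2 — fraction explained by component i = λ_i / Σ λ:
  PC1: 59/125 = 0.472
  PC2: 51/125 = 0.408
  PC3: 15/125 = 0.12

Step 3 — cumulative fraction after k components = (λ_1 + ... + λ_k) / Σ λ:
  k = 1: 59/125 = 0.472
  k = 2: (59 + 51)/125 = 110/125 = 0.88
  k = 3: (59 + 51 + 15)/125 = 125/125 = 1

Summary (fraction, with percent):

explained: PC1 0.472 (47.2%), PC2 0.408 (40.8%), PC3 0.12 (12%);  cumulative: 0.472, 0.88, 1


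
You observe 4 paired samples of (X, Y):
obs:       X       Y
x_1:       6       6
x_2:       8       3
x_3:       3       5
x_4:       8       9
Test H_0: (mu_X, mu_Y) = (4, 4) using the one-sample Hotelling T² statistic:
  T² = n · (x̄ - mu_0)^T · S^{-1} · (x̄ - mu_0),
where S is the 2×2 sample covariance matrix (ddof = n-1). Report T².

Step 1 — sample mean vector:
  mean(X) = (6 + 8 + 3 + 8) / 4 = 25/4 = 6.25
  mean(Y) = (6 + 3 + 5 + 9) / 4 = 23/4 = 5.75
  x̄ = (6.25, 5.75),  deviation x̄ - mu_0 = (6.25, 5.75) - (4, 4) = (2.25, 1.75).

Step 2 — sample covariance matrix, S[i,j] = (1/(n-1)) · Σ_k (x_{k,i} - mean_i) · (x_{k,j} - mean_j), divisor n-1 = 3:
  S[X,X] = ((-0.25)·(-0.25) + (1.75)·(1.75) + (-3.25)·(-3.25) + (1.75)·(1.75)) / 3 = 16.75/3 = 5.5833
  S[X,Y] = ((-0.25)·(0.25) + (1.75)·(-2.75) + (-3.25)·(-0.75) + (1.75)·(3.25)) / 3 = 3.25/3 = 1.0833
  S[Y,Y] = ((0.25)·(0.25) + (-2.75)·(-2.75) + (-0.75)·(-0.75) + (3.25)·(3.25)) / 3 = 18.75/3 = 6.25
  S = [[5.5833, 1.0833],
 [1.0833, 6.25]].

Step 3 — invert S. det(S) = 5.5833·6.25 - (1.0833)² = 33.7222.
  S^{-1} = (1/det) · [[d, -b], [-b, a]] = [[0.1853, -0.0321],
 [-0.0321, 0.1656]].

Step 4 — quadratic form (x̄ - mu_0)^T · S^{-1} · (x̄ - mu_0):
  S^{-1} · (x̄ - mu_0) = (0.3608, 0.2175),
  (x̄ - mu_0)^T · [...] = (2.25)·(0.3608) + (1.75)·(0.2175) = 1.1923.

Step 5 — scale by n: T² = 4 · 1.1923 = 4.7694.

T² ≈ 4.7694


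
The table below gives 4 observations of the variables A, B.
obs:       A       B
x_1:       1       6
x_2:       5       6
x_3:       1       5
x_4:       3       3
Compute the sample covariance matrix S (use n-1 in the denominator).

Step 1 — column means:
  mean(A) = (1 + 5 + 1 + 3) / 4 = 10/4 = 2.5
  mean(B) = (6 + 6 + 5 + 3) / 4 = 20/4 = 5

Step 2 — sample covariance S[i,j] = (1/(n-1)) · Σ_k (x_{k,i} - mean_i) · (x_{k,j} - mean_j), with n-1 = 3.
  S[A,A] = ((-1.5)·(-1.5) + (2.5)·(2.5) + (-1.5)·(-1.5) + (0.5)·(0.5)) / 3 = 11/3 = 3.6667
  S[A,B] = ((-1.5)·(1) + (2.5)·(1) + (-1.5)·(0) + (0.5)·(-2)) / 3 = 0/3 = 0
  S[B,B] = ((1)·(1) + (1)·(1) + (0)·(0) + (-2)·(-2)) / 3 = 6/3 = 2

S is symmetric (S[j,i] = S[i,j]). Assembling:

S = [[3.6667, 0],
 [0, 2]]


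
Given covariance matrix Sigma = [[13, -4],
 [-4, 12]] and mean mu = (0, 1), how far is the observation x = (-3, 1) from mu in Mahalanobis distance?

Step 1 — centre the observation: (x - mu) = (-3, 0).

Step 2 — invert Sigma. det(Sigma) = 13·12 - (-4)² = 140.
  Sigma^{-1} = (1/det) · [[d, -b], [-b, a]] = [[0.0857, 0.0286],
 [0.0286, 0.0929]].

Step 3 — form the quadratic (x - mu)^T · Sigma^{-1} · (x - mu):
  Sigma^{-1} · (x - mu) = (-0.2571, -0.0857).
  (x - mu)^T · [Sigma^{-1} · (x - mu)] = (-3)·(-0.2571) + (0)·(-0.0857) = 0.7714.

Step 4 — take square root: d = √(0.7714) ≈ 0.8783.

d(x, mu) = √(0.7714) ≈ 0.8783


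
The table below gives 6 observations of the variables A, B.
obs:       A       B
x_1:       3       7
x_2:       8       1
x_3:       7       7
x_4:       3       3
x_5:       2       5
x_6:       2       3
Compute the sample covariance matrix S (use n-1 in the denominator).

Step 1 — column means:
  mean(A) = (3 + 8 + 7 + 3 + 2 + 2) / 6 = 25/6 = 4.1667
  mean(B) = (7 + 1 + 7 + 3 + 5 + 3) / 6 = 26/6 = 4.3333

Step 2 — sample covariance S[i,j] = (1/(n-1)) · Σ_k (x_{k,i} - mean_i) · (x_{k,j} - mean_j), with n-1 = 5.
  S[A,A] = ((-1.1667)·(-1.1667) + (3.8333)·(3.8333) + (2.8333)·(2.8333) + (-1.1667)·(-1.1667) + (-2.1667)·(-2.1667) + (-2.1667)·(-2.1667)) / 5 = 34.8333/5 = 6.9667
  S[A,B] = ((-1.1667)·(2.6667) + (3.8333)·(-3.3333) + (2.8333)·(2.6667) + (-1.1667)·(-1.3333) + (-2.1667)·(0.6667) + (-2.1667)·(-1.3333)) / 5 = -5.3333/5 = -1.0667
  S[B,B] = ((2.6667)·(2.6667) + (-3.3333)·(-3.3333) + (2.6667)·(2.6667) + (-1.3333)·(-1.3333) + (0.6667)·(0.6667) + (-1.3333)·(-1.3333)) / 5 = 29.3333/5 = 5.8667

S is symmetric (S[j,i] = S[i,j]). Assembling:

S = [[6.9667, -1.0667],
 [-1.0667, 5.8667]]


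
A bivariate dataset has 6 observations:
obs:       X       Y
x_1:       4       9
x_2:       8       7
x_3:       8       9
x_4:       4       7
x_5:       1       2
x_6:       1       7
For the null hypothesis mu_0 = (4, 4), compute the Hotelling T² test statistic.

Step 1 — sample mean vector:
  mean(X) = (4 + 8 + 8 + 4 + 1 + 1) / 6 = 26/6 = 4.3333
  mean(Y) = (9 + 7 + 9 + 7 + 2 + 7) / 6 = 41/6 = 6.8333
  x̄ = (4.3333, 6.8333),  deviation x̄ - mu_0 = (4.3333, 6.8333) - (4, 4) = (0.3333, 2.8333).

Step 2 — sample covariance matrix, S[i,j] = (1/(n-1)) · Σ_k (x_{k,i} - mean_i) · (x_{k,j} - mean_j), divisor n-1 = 5:
  S[X,X] = ((-0.3333)·(-0.3333) + (3.6667)·(3.6667) + (3.6667)·(3.6667) + (-0.3333)·(-0.3333) + (-3.3333)·(-3.3333) + (-3.3333)·(-3.3333)) / 5 = 49.3333/5 = 9.8667
  S[X,Y] = ((-0.3333)·(2.1667) + (3.6667)·(0.1667) + (3.6667)·(2.1667) + (-0.3333)·(0.1667) + (-3.3333)·(-4.8333) + (-3.3333)·(0.1667)) / 5 = 23.3333/5 = 4.6667
  S[Y,Y] = ((2.1667)·(2.1667) + (0.1667)·(0.1667) + (2.1667)·(2.1667) + (0.1667)·(0.1667) + (-4.8333)·(-4.8333) + (0.1667)·(0.1667)) / 5 = 32.8333/5 = 6.5667
  S = [[9.8667, 4.6667],
 [4.6667, 6.5667]].

Step 3 — invert S. det(S) = 9.8667·6.5667 - (4.6667)² = 43.0133.
  S^{-1} = (1/det) · [[d, -b], [-b, a]] = [[0.1527, -0.1085],
 [-0.1085, 0.2294]].

Step 4 — quadratic form (x̄ - mu_0)^T · S^{-1} · (x̄ - mu_0):
  S^{-1} · (x̄ - mu_0) = (-0.2565, 0.6138),
  (x̄ - mu_0)^T · [...] = (0.3333)·(-0.2565) + (2.8333)·(0.6138) = 1.6535.

Step 5 — scale by n: T² = 6 · 1.6535 = 9.921.

T² ≈ 9.921


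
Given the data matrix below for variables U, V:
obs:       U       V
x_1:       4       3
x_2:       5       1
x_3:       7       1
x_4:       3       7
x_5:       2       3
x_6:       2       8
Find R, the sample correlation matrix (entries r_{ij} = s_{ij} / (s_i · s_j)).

Step 1 — column means:
  mean(U) = (4 + 5 + 7 + 3 + 2 + 2) / 6 = 23/6 = 3.8333
  mean(V) = (3 + 1 + 1 + 7 + 3 + 8) / 6 = 23/6 = 3.8333

Step 2 — sample variances and covariances s[i,j] = (1/(n-1)) · Σ_k (x_{k,i} - mean_i) · (x_{k,j} - mean_j), with n-1 = 5:
  s[U,U] = ((0.1667)·(0.1667) + (1.1667)·(1.1667) + (3.1667)·(3.1667) + (-0.8333)·(-0.8333) + (-1.8333)·(-1.8333) + (-1.8333)·(-1.8333)) / 5 = 18.8333/5 = 3.7667
  s[U,V] = ((0.1667)·(-0.8333) + (1.1667)·(-2.8333) + (3.1667)·(-2.8333) + (-0.8333)·(3.1667) + (-1.8333)·(-0.8333) + (-1.8333)·(4.1667)) / 5 = -21.1667/5 = -4.2333
  s[V,V] = ((-0.8333)·(-0.8333) + (-2.8333)·(-2.8333) + (-2.8333)·(-2.8333) + (3.1667)·(3.1667) + (-0.8333)·(-0.8333) + (4.1667)·(4.1667)) / 5 = 44.8333/5 = 8.9667
  Sample standard deviations s_i = √(s[i,i]):
  s(U) = √(3.7667) = 1.9408
  s(V) = √(8.9667) = 2.9944

Step 3 — r_{ij} = s_{ij} / (s_i · s_j):
  r[U,U] = 1 (diagonal).
  r[U,V] = -4.2333 / (1.9408 · 2.9944) = -4.2333 / 5.8116 = -0.7284
  r[V,V] = 1 (diagonal).

R is symmetric with unit diagonal. Assembling:

R = [[1, -0.7284],
 [-0.7284, 1]]


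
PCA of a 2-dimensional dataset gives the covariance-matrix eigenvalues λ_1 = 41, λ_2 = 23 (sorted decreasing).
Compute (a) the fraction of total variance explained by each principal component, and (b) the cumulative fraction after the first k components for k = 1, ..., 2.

Step 1 — total variance = trace(Sigma) = Σ λ_i = 41 + 23 = 64.

Step 2 — fraction explained by component i = λ_i / Σ λ:
  PC1: 41/64 = 0.6406
  PC2: 23/64 = 0.3594

Step 3 — cumulative fraction after k components = (λ_1 + ... + λ_k) / Σ λ:
  k = 1: 41/64 = 0.6406
  k = 2: (41 + 23)/64 = 64/64 = 1

Summary (fraction, with percent):

explained: PC1 0.6406 (64.06%), PC2 0.3594 (35.94%);  cumulative: 0.6406, 1


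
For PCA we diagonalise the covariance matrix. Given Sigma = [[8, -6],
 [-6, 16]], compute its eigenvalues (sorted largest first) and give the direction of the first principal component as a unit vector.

Step 1 — characteristic polynomial of 2×2 Sigma:
  det(Sigma - λI) = λ² - trace · λ + det = 0.
  trace = 8 + 16 = 24, det = 8·16 - (-6)² = 92.
Step 2 — discriminant:
  Δ = trace² - 4·det = 576 - 368 = 208.
Step 3 — eigenvalues:
  λ = (trace ± √Δ)/2 = (24 ± 14.4222)/2,
  λ_1 = 19.2111,  λ_2 = 4.7889.

Step 4 — unit eigenvector for λ_1: solve (Sigma - λ_1 I)v = 0. First row:
  (8 - 19.2111)·v_x + (-6)·v_y = 0, i.e. (-11.2111)·v_x + (-6)·v_y = 0,
  so v ∝ (b, λ_1 - a) = (-6, 11.2111); multiply by -1 so the first entry is positive: u = (6, -11.2111).
  ||u|| = √((6)² + (-11.2111)²) = √(161.6888) ≈ 12.7157,
  v_1 = u/||u|| ≈ (0.4719, -0.8817) (||v_1|| = 1).

λ_1 = 19.2111,  λ_2 = 4.7889;  v_1 ≈ (0.4719, -0.8817)


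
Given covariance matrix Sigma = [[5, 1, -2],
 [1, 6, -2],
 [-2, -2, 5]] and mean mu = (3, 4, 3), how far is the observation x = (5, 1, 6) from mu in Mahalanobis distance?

Step 1 — centre the observation: (x - mu) = (2, -3, 3).

Step 2 — invert Sigma (cofactor / det for 3×3, or solve directly):
  Sigma^{-1} = [[0.2385, -0.0092, 0.0917],
 [-0.0092, 0.1927, 0.0734],
 [0.0917, 0.0734, 0.2661]].

Step 3 — form the quadratic (x - mu)^T · Sigma^{-1} · (x - mu):
  Sigma^{-1} · (x - mu) = (0.7798, -0.3761, 0.7615).
  (x - mu)^T · [Sigma^{-1} · (x - mu)] = (2)·(0.7798) + (-3)·(-0.3761) + (3)·(0.7615) = 4.9725.

Step 4 — take square root: d = √(4.9725) ≈ 2.2299.

d(x, mu) = √(4.9725) ≈ 2.2299


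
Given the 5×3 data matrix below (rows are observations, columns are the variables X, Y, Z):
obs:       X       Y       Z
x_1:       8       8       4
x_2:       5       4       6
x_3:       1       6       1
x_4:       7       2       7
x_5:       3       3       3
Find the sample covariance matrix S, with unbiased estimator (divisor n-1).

Step 1 — column means:
  mean(X) = (8 + 5 + 1 + 7 + 3) / 5 = 24/5 = 4.8
  mean(Y) = (8 + 4 + 6 + 2 + 3) / 5 = 23/5 = 4.6
  mean(Z) = (4 + 6 + 1 + 7 + 3) / 5 = 21/5 = 4.2

Step 2 — sample covariance S[i,j] = (1/(n-1)) · Σ_k (x_{k,i} - mean_i) · (x_{k,j} - mean_j), with n-1 = 4.
  S[X,X] = ((3.2)·(3.2) + (0.2)·(0.2) + (-3.8)·(-3.8) + (2.2)·(2.2) + (-1.8)·(-1.8)) / 4 = 32.8/4 = 8.2
  S[X,Y] = ((3.2)·(3.4) + (0.2)·(-0.6) + (-3.8)·(1.4) + (2.2)·(-2.6) + (-1.8)·(-1.6)) / 4 = 2.6/4 = 0.65
  S[X,Z] = ((3.2)·(-0.2) + (0.2)·(1.8) + (-3.8)·(-3.2) + (2.2)·(2.8) + (-1.8)·(-1.2)) / 4 = 20.2/4 = 5.05
  S[Y,Y] = ((3.4)·(3.4) + (-0.6)·(-0.6) + (1.4)·(1.4) + (-2.6)·(-2.6) + (-1.6)·(-1.6)) / 4 = 23.2/4 = 5.8
  S[Y,Z] = ((3.4)·(-0.2) + (-0.6)·(1.8) + (1.4)·(-3.2) + (-2.6)·(2.8) + (-1.6)·(-1.2)) / 4 = -11.6/4 = -2.9
  S[Z,Z] = ((-0.2)·(-0.2) + (1.8)·(1.8) + (-3.2)·(-3.2) + (2.8)·(2.8) + (-1.2)·(-1.2)) / 4 = 22.8/4 = 5.7

S is symmetric (S[j,i] = S[i,j]). Assembling:

S = [[8.2, 0.65, 5.05],
 [0.65, 5.8, -2.9],
 [5.05, -2.9, 5.7]]


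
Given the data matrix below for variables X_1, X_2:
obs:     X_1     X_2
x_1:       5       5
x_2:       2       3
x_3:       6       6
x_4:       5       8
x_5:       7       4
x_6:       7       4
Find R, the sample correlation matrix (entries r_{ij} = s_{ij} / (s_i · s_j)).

Step 1 — column means:
  mean(X_1) = (5 + 2 + 6 + 5 + 7 + 7) / 6 = 32/6 = 5.3333
  mean(X_2) = (5 + 3 + 6 + 8 + 4 + 4) / 6 = 30/6 = 5

Step 2 — sample variances and covariances s[i,j] = (1/(n-1)) · Σ_k (x_{k,i} - mean_i) · (x_{k,j} - mean_j), with n-1 = 5:
  s[X_1,X_1] = ((-0.3333)·(-0.3333) + (-3.3333)·(-3.3333) + (0.6667)·(0.6667) + (-0.3333)·(-0.3333) + (1.6667)·(1.6667) + (1.6667)·(1.6667)) / 5 = 17.3333/5 = 3.4667
  s[X_1,X_2] = ((-0.3333)·(0) + (-3.3333)·(-2) + (0.6667)·(1) + (-0.3333)·(3) + (1.6667)·(-1) + (1.6667)·(-1)) / 5 = 3/5 = 0.6
  s[X_2,X_2] = ((0)·(0) + (-2)·(-2) + (1)·(1) + (3)·(3) + (-1)·(-1) + (-1)·(-1)) / 5 = 16/5 = 3.2
  Sample standard deviations s_i = √(s[i,i]):
  s(X_1) = √(3.4667) = 1.8619
  s(X_2) = √(3.2) = 1.7889

Step 3 — r_{ij} = s_{ij} / (s_i · s_j):
  r[X_1,X_1] = 1 (diagonal).
  r[X_1,X_2] = 0.6 / (1.8619 · 1.7889) = 0.6 / 3.3307 = 0.1801
  r[X_2,X_2] = 1 (diagonal).

R is symmetric with unit diagonal. Assembling:

R = [[1, 0.1801],
 [0.1801, 1]]


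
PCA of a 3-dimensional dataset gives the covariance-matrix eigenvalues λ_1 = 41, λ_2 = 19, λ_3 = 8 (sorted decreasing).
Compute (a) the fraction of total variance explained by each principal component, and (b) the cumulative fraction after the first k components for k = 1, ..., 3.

Step 1 — total variance = trace(Sigma) = Σ λ_i = 41 + 19 + 8 = 68.

Step 2 — fraction explained by component i = λ_i / Σ λ:
  PC1: 41/68 = 0.6029
  PC2: 19/68 = 0.2794
  PC3: 8/68 = 0.1176

Step 3 — cumulative fraction after k components = (λ_1 + ... + λ_k) / Σ λ:
  k = 1: 41/68 = 0.6029
  k = 2: (41 + 19)/68 = 60/68 = 0.8824
  k = 3: (41 + 19 + 8)/68 = 68/68 = 1

Summary (fraction, with percent):

explained: PC1 0.6029 (60.29%), PC2 0.2794 (27.94%), PC3 0.1176 (11.76%);  cumulative: 0.6029, 0.8824, 1


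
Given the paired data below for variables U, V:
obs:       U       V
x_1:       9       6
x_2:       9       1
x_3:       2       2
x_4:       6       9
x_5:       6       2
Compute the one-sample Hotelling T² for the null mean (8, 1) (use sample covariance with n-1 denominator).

Step 1 — sample mean vector:
  mean(U) = (9 + 9 + 2 + 6 + 6) / 5 = 32/5 = 6.4
  mean(V) = (6 + 1 + 2 + 9 + 2) / 5 = 20/5 = 4
  x̄ = (6.4, 4),  deviation x̄ - mu_0 = (6.4, 4) - (8, 1) = (-1.6, 3).

Step 2 — sample covariance matrix, S[i,j] = (1/(n-1)) · Σ_k (x_{k,i} - mean_i) · (x_{k,j} - mean_j), divisor n-1 = 4:
  S[U,U] = ((2.6)·(2.6) + (2.6)·(2.6) + (-4.4)·(-4.4) + (-0.4)·(-0.4) + (-0.4)·(-0.4)) / 4 = 33.2/4 = 8.3
  S[U,V] = ((2.6)·(2) + (2.6)·(-3) + (-4.4)·(-2) + (-0.4)·(5) + (-0.4)·(-2)) / 4 = 5/4 = 1.25
  S[V,V] = ((2)·(2) + (-3)·(-3) + (-2)·(-2) + (5)·(5) + (-2)·(-2)) / 4 = 46/4 = 11.5
  S = [[8.3, 1.25],
 [1.25, 11.5]].

Step 3 — invert S. det(S) = 8.3·11.5 - (1.25)² = 93.8875.
  S^{-1} = (1/det) · [[d, -b], [-b, a]] = [[0.1225, -0.0133],
 [-0.0133, 0.0884]].

Step 4 — quadratic form (x̄ - mu_0)^T · S^{-1} · (x̄ - mu_0):
  S^{-1} · (x̄ - mu_0) = (-0.2359, 0.2865),
  (x̄ - mu_0)^T · [...] = (-1.6)·(-0.2359) + (3)·(0.2865) = 1.237.

Step 5 — scale by n: T² = 5 · 1.237 = 6.1851.

T² ≈ 6.1851


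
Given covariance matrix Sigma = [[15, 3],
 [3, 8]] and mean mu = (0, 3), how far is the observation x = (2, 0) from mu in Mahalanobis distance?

Step 1 — centre the observation: (x - mu) = (2, -3).

Step 2 — invert Sigma. det(Sigma) = 15·8 - (3)² = 111.
  Sigma^{-1} = (1/det) · [[d, -b], [-b, a]] = [[0.0721, -0.027],
 [-0.027, 0.1351]].

Step 3 — form the quadratic (x - mu)^T · Sigma^{-1} · (x - mu):
  Sigma^{-1} · (x - mu) = (0.2252, -0.4595).
  (x - mu)^T · [Sigma^{-1} · (x - mu)] = (2)·(0.2252) + (-3)·(-0.4595) = 1.8288.

Step 4 — take square root: d = √(1.8288) ≈ 1.3523.

d(x, mu) = √(1.8288) ≈ 1.3523


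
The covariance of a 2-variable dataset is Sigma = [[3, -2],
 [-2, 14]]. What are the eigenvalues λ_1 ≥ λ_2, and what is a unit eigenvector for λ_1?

Step 1 — characteristic polynomial of 2×2 Sigma:
  det(Sigma - λI) = λ² - trace · λ + det = 0.
  trace = 3 + 14 = 17, det = 3·14 - (-2)² = 38.
Step 2 — discriminant:
  Δ = trace² - 4·det = 289 - 152 = 137.
Step 3 — eigenvalues:
  λ = (trace ± √Δ)/2 = (17 ± 11.7047)/2,
  λ_1 = 14.3523,  λ_2 = 2.6477.

Step 4 — unit eigenvector for λ_1: solve (Sigma - λ_1 I)v = 0. First row:
  (3 - 14.3523)·v_x + (-2)·v_y = 0, i.e. (-11.3523)·v_x + (-2)·v_y = 0,
  so v ∝ (b, λ_1 - a) = (-2, 11.3523); multiply by -1 so the first entry is positive: u = (2, -11.3523).
  ||u|| = √((2)² + (-11.3523)²) = √(132.8758) ≈ 11.5272,
  v_1 = u/||u|| ≈ (0.1735, -0.9848) (||v_1|| = 1).

λ_1 = 14.3523,  λ_2 = 2.6477;  v_1 ≈ (0.1735, -0.9848)


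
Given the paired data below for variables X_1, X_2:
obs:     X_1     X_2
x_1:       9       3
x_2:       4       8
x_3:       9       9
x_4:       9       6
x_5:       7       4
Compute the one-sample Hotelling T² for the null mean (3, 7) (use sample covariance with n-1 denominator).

Step 1 — sample mean vector:
  mean(X_1) = (9 + 4 + 9 + 9 + 7) / 5 = 38/5 = 7.6
  mean(X_2) = (3 + 8 + 9 + 6 + 4) / 5 = 30/5 = 6
  x̄ = (7.6, 6),  deviation x̄ - mu_0 = (7.6, 6) - (3, 7) = (4.6, -1).

Step 2 — sample covariance matrix, S[i,j] = (1/(n-1)) · Σ_k (x_{k,i} - mean_i) · (x_{k,j} - mean_j), divisor n-1 = 4:
  S[X_1,X_1] = ((1.4)·(1.4) + (-3.6)·(-3.6) + (1.4)·(1.4) + (1.4)·(1.4) + (-0.6)·(-0.6)) / 4 = 19.2/4 = 4.8
  S[X_1,X_2] = ((1.4)·(-3) + (-3.6)·(2) + (1.4)·(3) + (1.4)·(0) + (-0.6)·(-2)) / 4 = -6/4 = -1.5
  S[X_2,X_2] = ((-3)·(-3) + (2)·(2) + (3)·(3) + (0)·(0) + (-2)·(-2)) / 4 = 26/4 = 6.5
  S = [[4.8, -1.5],
 [-1.5, 6.5]].

Step 3 — invert S. det(S) = 4.8·6.5 - (-1.5)² = 28.95.
  S^{-1} = (1/det) · [[d, -b], [-b, a]] = [[0.2245, 0.0518],
 [0.0518, 0.1658]].

Step 4 — quadratic form (x̄ - mu_0)^T · S^{-1} · (x̄ - mu_0):
  S^{-1} · (x̄ - mu_0) = (0.981, 0.0725),
  (x̄ - mu_0)^T · [...] = (4.6)·(0.981) + (-1)·(0.0725) = 4.4401.

Step 5 — scale by n: T² = 5 · 4.4401 = 22.2003.

T² ≈ 22.2003


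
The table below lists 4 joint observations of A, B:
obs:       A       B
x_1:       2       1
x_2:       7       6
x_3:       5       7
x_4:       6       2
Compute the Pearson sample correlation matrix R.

Step 1 — column means:
  mean(A) = (2 + 7 + 5 + 6) / 4 = 20/4 = 5
  mean(B) = (1 + 6 + 7 + 2) / 4 = 16/4 = 4

Step 2 — sample variances and covariances s[i,j] = (1/(n-1)) · Σ_k (x_{k,i} - mean_i) · (x_{k,j} - mean_j), with n-1 = 3:
  s[A,A] = ((-3)·(-3) + (2)·(2) + (0)·(0) + (1)·(1)) / 3 = 14/3 = 4.6667
  s[A,B] = ((-3)·(-3) + (2)·(2) + (0)·(3) + (1)·(-2)) / 3 = 11/3 = 3.6667
  s[B,B] = ((-3)·(-3) + (2)·(2) + (3)·(3) + (-2)·(-2)) / 3 = 26/3 = 8.6667
  Sample standard deviations s_i = √(s[i,i]):
  s(A) = √(4.6667) = 2.1602
  s(B) = √(8.6667) = 2.9439

Step 3 — r_{ij} = s_{ij} / (s_i · s_j):
  r[A,A] = 1 (diagonal).
  r[A,B] = 3.6667 / (2.1602 · 2.9439) = 3.6667 / 6.3596 = 0.5766
  r[B,B] = 1 (diagonal).

R is symmetric with unit diagonal. Assembling:

R = [[1, 0.5766],
 [0.5766, 1]]


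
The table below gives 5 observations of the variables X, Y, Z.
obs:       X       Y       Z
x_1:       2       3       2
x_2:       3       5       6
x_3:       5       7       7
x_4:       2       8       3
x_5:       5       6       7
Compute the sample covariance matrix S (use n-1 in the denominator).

Step 1 — column means:
  mean(X) = (2 + 3 + 5 + 2 + 5) / 5 = 17/5 = 3.4
  mean(Y) = (3 + 5 + 7 + 8 + 6) / 5 = 29/5 = 5.8
  mean(Z) = (2 + 6 + 7 + 3 + 7) / 5 = 25/5 = 5

Step 2 — sample covariance S[i,j] = (1/(n-1)) · Σ_k (x_{k,i} - mean_i) · (x_{k,j} - mean_j), with n-1 = 4.
  S[X,X] = ((-1.4)·(-1.4) + (-0.4)·(-0.4) + (1.6)·(1.6) + (-1.4)·(-1.4) + (1.6)·(1.6)) / 4 = 9.2/4 = 2.3
  S[X,Y] = ((-1.4)·(-2.8) + (-0.4)·(-0.8) + (1.6)·(1.2) + (-1.4)·(2.2) + (1.6)·(0.2)) / 4 = 3.4/4 = 0.85
  S[X,Z] = ((-1.4)·(-3) + (-0.4)·(1) + (1.6)·(2) + (-1.4)·(-2) + (1.6)·(2)) / 4 = 13/4 = 3.25
  S[Y,Y] = ((-2.8)·(-2.8) + (-0.8)·(-0.8) + (1.2)·(1.2) + (2.2)·(2.2) + (0.2)·(0.2)) / 4 = 14.8/4 = 3.7
  S[Y,Z] = ((-2.8)·(-3) + (-0.8)·(1) + (1.2)·(2) + (2.2)·(-2) + (0.2)·(2)) / 4 = 6/4 = 1.5
  S[Z,Z] = ((-3)·(-3) + (1)·(1) + (2)·(2) + (-2)·(-2) + (2)·(2)) / 4 = 22/4 = 5.5

S is symmetric (S[j,i] = S[i,j]). Assembling:

S = [[2.3, 0.85, 3.25],
 [0.85, 3.7, 1.5],
 [3.25, 1.5, 5.5]]


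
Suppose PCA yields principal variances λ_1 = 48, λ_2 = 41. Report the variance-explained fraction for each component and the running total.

Step 1 — total variance = trace(Sigma) = Σ λ_i = 48 + 41 = 89.

Step 2 — fraction explained by component i = λ_i / Σ λ:
  PC1: 48/89 = 0.5393
  PC2: 41/89 = 0.4607

Step 3 — cumulative fraction after k components = (λ_1 + ... + λ_k) / Σ λ:
  k = 1: 48/89 = 0.5393
  k = 2: (48 + 41)/89 = 89/89 = 1

Summary (fraction, with percent):

explained: PC1 0.5393 (53.93%), PC2 0.4607 (46.07%);  cumulative: 0.5393, 1


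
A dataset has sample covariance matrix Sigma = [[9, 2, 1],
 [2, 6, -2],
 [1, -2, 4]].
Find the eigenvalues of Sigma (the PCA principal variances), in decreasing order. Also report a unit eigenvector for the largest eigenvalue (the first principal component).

Step 1 — characteristic polynomial p(λ) = det(λI - Sigma) = λ³ - tr·λ² + c_1·λ - det, where tr = trace, c_1 = sum of the principal 2×2 minors, det = det(Sigma):
  tr = 9 + 6 + 4 = 19,
  c_1 = (9·6 - (2)²) + (9·4 - (1)²) + (6·4 - (-2)²) = 50 + 35 + 20 = 105,
  det = 9·(6·4 - (-2)²) - (2)·((2)·4 - (-2)·(1)) + (1)·((2)·(-2) - 6·(1)) = 9·(20) - (2)·(10) + (1)·(-10) = 150.
  So p(λ) = λ³ - 19λ² + 105λ - 150.
Step 2 — look for an integer root (rational root theorem: any rational root is an integer divisor of 150). Testing λ = 10:
  p(10) = 1000 - 1900 + 1050 - 150 = 0  ✓
  Dividing out (λ - 10): p(λ) = (λ - 10)(λ² - 9λ + 15).
Step 3 — remaining eigenvalues from the quadratic λ² - 9λ + 15 = 0:
  Δ = 9² - 4·15 = 81 - 60 = 21,  λ = (9 ± √21)/2 = (9 ± 4.5826)/2 ≈ 6.7913 or 2.2087.
  Sorted: λ_1 = 10,  λ_2 = 6.7913,  λ_3 = 2.2087  (check: sum = 19 = tr ✓).

Step 4 — unit eigenvector for λ_1 = 10: v spans the null space of (Sigma - λ_1 I), whose rows are
  r_1 = (-1, 2, 1),  r_2 = (2, -4, -2),  r_3 = (1, -2, -6).
  v is orthogonal to every row, so take v ∝ r_1 × r_3 = ((2)·(-6) - (1)·(-2), (1)·(1) - (-1)·(-6), (-1)·(-2) - (2)·(1)) = (-10, -5, 0).
  Rescale (divide by 5; multiply by -1 so the first nonzero entry is positive): u = (2, 1, 0).
  ||u|| = √((2)² + (1)² + (0)²) = √(5) ≈ 2.2361,  v_1 = u/||u|| ≈ (0.8944, 0.4472, 0) (||v_1|| = 1).

λ_1 = 10,  λ_2 = 6.7913,  λ_3 = 2.2087;  v_1 ≈ (0.8944, 0.4472, 0)


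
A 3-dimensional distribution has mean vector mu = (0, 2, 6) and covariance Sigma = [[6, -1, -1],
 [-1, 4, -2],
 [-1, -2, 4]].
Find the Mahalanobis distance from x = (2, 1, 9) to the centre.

Step 1 — centre the observation: (x - mu) = (2, -1, 3).

Step 2 — invert Sigma (cofactor / det for 3×3, or solve directly):
  Sigma^{-1} = [[0.2, 0.1, 0.1],
 [0.1, 0.3833, 0.2167],
 [0.1, 0.2167, 0.3833]].

Step 3 — form the quadratic (x - mu)^T · Sigma^{-1} · (x - mu):
  Sigma^{-1} · (x - mu) = (0.6, 0.4667, 1.1333).
  (x - mu)^T · [Sigma^{-1} · (x - mu)] = (2)·(0.6) + (-1)·(0.4667) + (3)·(1.1333) = 4.1333.

Step 4 — take square root: d = √(4.1333) ≈ 2.0331.

d(x, mu) = √(4.1333) ≈ 2.0331


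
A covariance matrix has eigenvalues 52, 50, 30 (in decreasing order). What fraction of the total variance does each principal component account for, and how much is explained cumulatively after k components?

Step 1 — total variance = trace(Sigma) = Σ λ_i = 52 + 50 + 30 = 132.

Step 2 — fraction explained by component i = λ_i / Σ λ:
  PC1: 52/132 = 0.3939
  PC2: 50/132 = 0.3788
  PC3: 30/132 = 0.2273

Step 3 — cumulative fraction after k components = (λ_1 + ... + λ_k) / Σ λ:
  k = 1: 52/132 = 0.3939
  k = 2: (52 + 50)/132 = 102/132 = 0.7727
  k = 3: (52 + 50 + 30)/132 = 132/132 = 1

Summary (fraction, with percent):

explained: PC1 0.3939 (39.39%), PC2 0.3788 (37.88%), PC3 0.2273 (22.73%);  cumulative: 0.3939, 0.7727, 1


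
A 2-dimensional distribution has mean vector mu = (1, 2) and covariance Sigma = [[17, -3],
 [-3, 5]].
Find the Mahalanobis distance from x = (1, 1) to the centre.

Step 1 — centre the observation: (x - mu) = (0, -1).

Step 2 — invert Sigma. det(Sigma) = 17·5 - (-3)² = 76.
  Sigma^{-1} = (1/det) · [[d, -b], [-b, a]] = [[0.0658, 0.0395],
 [0.0395, 0.2237]].

Step 3 — form the quadratic (x - mu)^T · Sigma^{-1} · (x - mu):
  Sigma^{-1} · (x - mu) = (-0.0395, -0.2237).
  (x - mu)^T · [Sigma^{-1} · (x - mu)] = (0)·(-0.0395) + (-1)·(-0.2237) = 0.2237.

Step 4 — take square root: d = √(0.2237) ≈ 0.473.

d(x, mu) = √(0.2237) ≈ 0.473


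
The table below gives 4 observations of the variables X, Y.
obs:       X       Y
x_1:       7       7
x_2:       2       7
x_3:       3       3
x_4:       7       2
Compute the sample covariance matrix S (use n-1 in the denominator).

Step 1 — column means:
  mean(X) = (7 + 2 + 3 + 7) / 4 = 19/4 = 4.75
  mean(Y) = (7 + 7 + 3 + 2) / 4 = 19/4 = 4.75

Step 2 — sample covariance S[i,j] = (1/(n-1)) · Σ_k (x_{k,i} - mean_i) · (x_{k,j} - mean_j), with n-1 = 3.
  S[X,X] = ((2.25)·(2.25) + (-2.75)·(-2.75) + (-1.75)·(-1.75) + (2.25)·(2.25)) / 3 = 20.75/3 = 6.9167
  S[X,Y] = ((2.25)·(2.25) + (-2.75)·(2.25) + (-1.75)·(-1.75) + (2.25)·(-2.75)) / 3 = -4.25/3 = -1.4167
  S[Y,Y] = ((2.25)·(2.25) + (2.25)·(2.25) + (-1.75)·(-1.75) + (-2.75)·(-2.75)) / 3 = 20.75/3 = 6.9167

S is symmetric (S[j,i] = S[i,j]). Assembling:

S = [[6.9167, -1.4167],
 [-1.4167, 6.9167]]


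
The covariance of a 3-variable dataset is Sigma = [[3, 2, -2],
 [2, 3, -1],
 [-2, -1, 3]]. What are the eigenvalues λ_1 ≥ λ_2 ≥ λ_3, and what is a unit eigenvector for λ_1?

Step 1 — characteristic polynomial p(λ) = det(λI - Sigma) = λ³ - tr·λ² + c_1·λ - det, where tr = trace, c_1 = sum of the principal 2×2 minors, det = det(Sigma):
  tr = 3 + 3 + 3 = 9,
  c_1 = (3·3 - (2)²) + (3·3 - (-2)²) + (3·3 - (-1)²) = 5 + 5 + 8 = 18,
  det = 3·(3·3 - (-1)²) - (2)·((2)·3 - (-1)·(-2)) + (-2)·((2)·(-1) - 3·(-2)) = 3·(8) - (2)·(4) + (-2)·(4) = 8.
  So p(λ) = λ³ - 9λ² + 18λ - 8.
Step 2 — look for an integer root (rational root theorem: any rational root is an integer divisor of 8). Testing λ = 2:
  p(2) = 8 - 36 + 36 - 8 = 0  ✓
  Dividing out (λ - 2): p(λ) = (λ - 2)(λ² - 7λ + 4).
Step 3 — remaining eigenvalues from the quadratic λ² - 7λ + 4 = 0:
  Δ = 7² - 4·4 = 49 - 16 = 33,  λ = (7 ± √33)/2 = (7 ± 5.7446)/2 ≈ 6.3723 or 0.6277.
  Sorted: λ_1 = 6.3723,  λ_2 = 2,  λ_3 = 0.6277  (check: sum = 9 = tr ✓).

Step 4 — unit eigenvector for λ_1 ≈ 6.3723: v spans the null space of (Sigma - λ_1 I), whose rows are
  r_1 = (-3.3723, 2, -2),  r_2 = (2, -3.3723, -1),  r_3 = (-2, -1, -3.3723).
  v is orthogonal to every row, so take v ∝ r_1 × r_2 = ((2)·(-1) - (-2)·(-3.3723), (-2)·(2) - (-3.3723)·(-1), (-3.3723)·(-3.3723) - (2)·(2)) ≈ (-8.7446, -7.3723, 7.3723).
  Rescale (multiply by -1 so the first nonzero entry is positive): u = (8.7446, 7.3723, -7.3723).
  ||u|| = √((8.7446)² + (7.3723)² + (-7.3723)²) = √(185.1684) ≈ 13.6077,  v_1 = u/||u|| ≈ (0.6426, 0.5418, -0.5418) (||v_1|| = 1).

λ_1 = 6.3723,  λ_2 = 2,  λ_3 = 0.6277;  v_1 ≈ (0.6426, 0.5418, -0.5418)


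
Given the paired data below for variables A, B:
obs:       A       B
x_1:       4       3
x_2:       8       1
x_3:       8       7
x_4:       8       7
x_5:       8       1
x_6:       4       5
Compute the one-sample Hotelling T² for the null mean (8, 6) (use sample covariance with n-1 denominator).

Step 1 — sample mean vector:
  mean(A) = (4 + 8 + 8 + 8 + 8 + 4) / 6 = 40/6 = 6.6667
  mean(B) = (3 + 1 + 7 + 7 + 1 + 5) / 6 = 24/6 = 4
  x̄ = (6.6667, 4),  deviation x̄ - mu_0 = (6.6667, 4) - (8, 6) = (-1.3333, -2).

Step 2 — sample covariance matrix, S[i,j] = (1/(n-1)) · Σ_k (x_{k,i} - mean_i) · (x_{k,j} - mean_j), divisor n-1 = 5:
  S[A,A] = ((-2.6667)·(-2.6667) + (1.3333)·(1.3333) + (1.3333)·(1.3333) + (1.3333)·(1.3333) + (1.3333)·(1.3333) + (-2.6667)·(-2.6667)) / 5 = 21.3333/5 = 4.2667
  S[A,B] = ((-2.6667)·(-1) + (1.3333)·(-3) + (1.3333)·(3) + (1.3333)·(3) + (1.3333)·(-3) + (-2.6667)·(1)) / 5 = 0/5 = 0
  S[B,B] = ((-1)·(-1) + (-3)·(-3) + (3)·(3) + (3)·(3) + (-3)·(-3) + (1)·(1)) / 5 = 38/5 = 7.6
  S = [[4.2667, 0],
 [0, 7.6]].

Step 3 — invert S. det(S) = 4.2667·7.6 - (0)² = 32.4267.
  S^{-1} = (1/det) · [[d, -b], [-b, a]] = [[0.2344, 0],
 [0, 0.1316]].

Step 4 — quadratic form (x̄ - mu_0)^T · S^{-1} · (x̄ - mu_0):
  S^{-1} · (x̄ - mu_0) = (-0.3125, -0.2632),
  (x̄ - mu_0)^T · [...] = (-1.3333)·(-0.3125) + (-2)·(-0.2632) = 0.943.

Step 5 — scale by n: T² = 6 · 0.943 = 5.6579.

T² ≈ 5.6579


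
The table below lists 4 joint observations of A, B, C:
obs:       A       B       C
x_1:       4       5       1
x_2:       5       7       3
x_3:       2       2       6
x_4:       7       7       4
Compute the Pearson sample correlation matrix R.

Step 1 — column means:
  mean(A) = (4 + 5 + 2 + 7) / 4 = 18/4 = 4.5
  mean(B) = (5 + 7 + 2 + 7) / 4 = 21/4 = 5.25
  mean(C) = (1 + 3 + 6 + 4) / 4 = 14/4 = 3.5

Step 2 — sample variances and covariances s[i,j] = (1/(n-1)) · Σ_k (x_{k,i} - mean_i) · (x_{k,j} - mean_j), with n-1 = 3:
  s[A,A] = ((-0.5)·(-0.5) + (0.5)·(0.5) + (-2.5)·(-2.5) + (2.5)·(2.5)) / 3 = 13/3 = 4.3333
  s[A,B] = ((-0.5)·(-0.25) + (0.5)·(1.75) + (-2.5)·(-3.25) + (2.5)·(1.75)) / 3 = 13.5/3 = 4.5
  s[A,C] = ((-0.5)·(-2.5) + (0.5)·(-0.5) + (-2.5)·(2.5) + (2.5)·(0.5)) / 3 = -4/3 = -1.3333
  s[B,B] = ((-0.25)·(-0.25) + (1.75)·(1.75) + (-3.25)·(-3.25) + (1.75)·(1.75)) / 3 = 16.75/3 = 5.5833
  s[B,C] = ((-0.25)·(-2.5) + (1.75)·(-0.5) + (-3.25)·(2.5) + (1.75)·(0.5)) / 3 = -7.5/3 = -2.5
  s[C,C] = ((-2.5)·(-2.5) + (-0.5)·(-0.5) + (2.5)·(2.5) + (0.5)·(0.5)) / 3 = 13/3 = 4.3333
  Sample standard deviations s_i = √(s[i,i]):
  s(A) = √(4.3333) = 2.0817
  s(B) = √(5.5833) = 2.3629
  s(C) = √(4.3333) = 2.0817

Step 3 — r_{ij} = s_{ij} / (s_i · s_j):
  r[A,A] = 1 (diagonal).
  r[A,B] = 4.5 / (2.0817 · 2.3629) = 4.5 / 4.9188 = 0.9149
  r[A,C] = -1.3333 / (2.0817 · 2.0817) = -1.3333 / 4.3333 = -0.3077
  r[B,B] = 1 (diagonal).
  r[B,C] = -2.5 / (2.3629 · 2.0817) = -2.5 / 4.9188 = -0.5083
  r[C,C] = 1 (diagonal).

R is symmetric with unit diagonal. Assembling:

R = [[1, 0.9149, -0.3077],
 [0.9149, 1, -0.5083],
 [-0.3077, -0.5083, 1]]


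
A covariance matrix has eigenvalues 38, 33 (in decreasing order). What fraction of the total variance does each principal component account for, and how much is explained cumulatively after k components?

Step 1 — total variance = trace(Sigma) = Σ λ_i = 38 + 33 = 71.

Step 2 — fraction explained by component i = λ_i / Σ λ:
  PC1: 38/71 = 0.5352
  PC2: 33/71 = 0.4648

Step 3 — cumulative fraction after k components = (λ_1 + ... + λ_k) / Σ λ:
  k = 1: 38/71 = 0.5352
  k = 2: (38 + 33)/71 = 71/71 = 1

Summary (fraction, with percent):

explained: PC1 0.5352 (53.52%), PC2 0.4648 (46.48%);  cumulative: 0.5352, 1


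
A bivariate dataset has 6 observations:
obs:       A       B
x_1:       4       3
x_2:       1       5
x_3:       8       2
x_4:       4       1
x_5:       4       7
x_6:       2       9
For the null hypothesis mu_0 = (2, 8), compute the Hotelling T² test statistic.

Step 1 — sample mean vector:
  mean(A) = (4 + 1 + 8 + 4 + 4 + 2) / 6 = 23/6 = 3.8333
  mean(B) = (3 + 5 + 2 + 1 + 7 + 9) / 6 = 27/6 = 4.5
  x̄ = (3.8333, 4.5),  deviation x̄ - mu_0 = (3.8333, 4.5) - (2, 8) = (1.8333, -3.5).

Step 2 — sample covariance matrix, S[i,j] = (1/(n-1)) · Σ_k (x_{k,i} - mean_i) · (x_{k,j} - mean_j), divisor n-1 = 5:
  S[A,A] = ((0.1667)·(0.1667) + (-2.8333)·(-2.8333) + (4.1667)·(4.1667) + (0.1667)·(0.1667) + (0.1667)·(0.1667) + (-1.8333)·(-1.8333)) / 5 = 28.8333/5 = 5.7667
  S[A,B] = ((0.1667)·(-1.5) + (-2.8333)·(0.5) + (4.1667)·(-2.5) + (0.1667)·(-3.5) + (0.1667)·(2.5) + (-1.8333)·(4.5)) / 5 = -20.5/5 = -4.1
  S[B,B] = ((-1.5)·(-1.5) + (0.5)·(0.5) + (-2.5)·(-2.5) + (-3.5)·(-3.5) + (2.5)·(2.5) + (4.5)·(4.5)) / 5 = 47.5/5 = 9.5
  S = [[5.7667, -4.1],
 [-4.1, 9.5]].

Step 3 — invert S. det(S) = 5.7667·9.5 - (-4.1)² = 37.9733.
  S^{-1} = (1/det) · [[d, -b], [-b, a]] = [[0.2502, 0.108],
 [0.108, 0.1519]].

Step 4 — quadratic form (x̄ - mu_0)^T · S^{-1} · (x̄ - mu_0):
  S^{-1} · (x̄ - mu_0) = (0.0808, -0.3336),
  (x̄ - mu_0)^T · [...] = (1.8333)·(0.0808) + (-3.5)·(-0.3336) = 1.3155.

Step 5 — scale by n: T² = 6 · 1.3155 = 7.8933.

T² ≈ 7.8933


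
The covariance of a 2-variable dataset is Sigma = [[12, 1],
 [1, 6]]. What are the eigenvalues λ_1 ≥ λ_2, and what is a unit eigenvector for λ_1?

Step 1 — characteristic polynomial of 2×2 Sigma:
  det(Sigma - λI) = λ² - trace · λ + det = 0.
  trace = 12 + 6 = 18, det = 12·6 - (1)² = 71.
Step 2 — discriminant:
  Δ = trace² - 4·det = 324 - 284 = 40.
Step 3 — eigenvalues:
  λ = (trace ± √Δ)/2 = (18 ± 6.3246)/2,
  λ_1 = 12.1623,  λ_2 = 5.8377.

Step 4 — unit eigenvector for λ_1: solve (Sigma - λ_1 I)v = 0. First row:
  (12 - 12.1623)·v_x + (1)·v_y = 0, i.e. (-0.1623)·v_x + (1)·v_y = 0,
  so v ∝ (b, λ_1 - a) = (1, 0.1623) = u.
  ||u|| = √((1)² + (0.1623)²) = √(1.0263) ≈ 1.0131,
  v_1 = u/||u|| ≈ (0.9871, 0.1602) (||v_1|| = 1).

λ_1 = 12.1623,  λ_2 = 5.8377;  v_1 ≈ (0.9871, 0.1602)


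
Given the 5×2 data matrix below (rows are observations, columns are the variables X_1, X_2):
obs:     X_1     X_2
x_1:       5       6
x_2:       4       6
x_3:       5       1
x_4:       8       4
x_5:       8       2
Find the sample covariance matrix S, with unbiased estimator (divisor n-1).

Step 1 — column means:
  mean(X_1) = (5 + 4 + 5 + 8 + 8) / 5 = 30/5 = 6
  mean(X_2) = (6 + 6 + 1 + 4 + 2) / 5 = 19/5 = 3.8

Step 2 — sample covariance S[i,j] = (1/(n-1)) · Σ_k (x_{k,i} - mean_i) · (x_{k,j} - mean_j), with n-1 = 4.
  S[X_1,X_1] = ((-1)·(-1) + (-2)·(-2) + (-1)·(-1) + (2)·(2) + (2)·(2)) / 4 = 14/4 = 3.5
  S[X_1,X_2] = ((-1)·(2.2) + (-2)·(2.2) + (-1)·(-2.8) + (2)·(0.2) + (2)·(-1.8)) / 4 = -7/4 = -1.75
  S[X_2,X_2] = ((2.2)·(2.2) + (2.2)·(2.2) + (-2.8)·(-2.8) + (0.2)·(0.2) + (-1.8)·(-1.8)) / 4 = 20.8/4 = 5.2

S is symmetric (S[j,i] = S[i,j]). Assembling:

S = [[3.5, -1.75],
 [-1.75, 5.2]]


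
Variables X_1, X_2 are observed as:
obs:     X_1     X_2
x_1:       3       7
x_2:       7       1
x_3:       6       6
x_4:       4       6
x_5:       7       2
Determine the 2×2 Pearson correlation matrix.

Step 1 — column means:
  mean(X_1) = (3 + 7 + 6 + 4 + 7) / 5 = 27/5 = 5.4
  mean(X_2) = (7 + 1 + 6 + 6 + 2) / 5 = 22/5 = 4.4

Step 2 — sample variances and covariances s[i,j] = (1/(n-1)) · Σ_k (x_{k,i} - mean_i) · (x_{k,j} - mean_j), with n-1 = 4:
  s[X_1,X_1] = ((-2.4)·(-2.4) + (1.6)·(1.6) + (0.6)·(0.6) + (-1.4)·(-1.4) + (1.6)·(1.6)) / 4 = 13.2/4 = 3.3
  s[X_1,X_2] = ((-2.4)·(2.6) + (1.6)·(-3.4) + (0.6)·(1.6) + (-1.4)·(1.6) + (1.6)·(-2.4)) / 4 = -16.8/4 = -4.2
  s[X_2,X_2] = ((2.6)·(2.6) + (-3.4)·(-3.4) + (1.6)·(1.6) + (1.6)·(1.6) + (-2.4)·(-2.4)) / 4 = 29.2/4 = 7.3
  Sample standard deviations s_i = √(s[i,i]):
  s(X_1) = √(3.3) = 1.8166
  s(X_2) = √(7.3) = 2.7019

Step 3 — r_{ij} = s_{ij} / (s_i · s_j):
  r[X_1,X_1] = 1 (diagonal).
  r[X_1,X_2] = -4.2 / (1.8166 · 2.7019) = -4.2 / 4.9082 = -0.8557
  r[X_2,X_2] = 1 (diagonal).

R is symmetric with unit diagonal. Assembling:

R = [[1, -0.8557],
 [-0.8557, 1]]


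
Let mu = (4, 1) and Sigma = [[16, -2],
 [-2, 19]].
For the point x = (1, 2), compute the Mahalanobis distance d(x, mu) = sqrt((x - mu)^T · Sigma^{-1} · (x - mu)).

Step 1 — centre the observation: (x - mu) = (-3, 1).

Step 2 — invert Sigma. det(Sigma) = 16·19 - (-2)² = 300.
  Sigma^{-1} = (1/det) · [[d, -b], [-b, a]] = [[0.0633, 0.0067],
 [0.0067, 0.0533]].

Step 3 — form the quadratic (x - mu)^T · Sigma^{-1} · (x - mu):
  Sigma^{-1} · (x - mu) = (-0.1833, 0.0333).
  (x - mu)^T · [Sigma^{-1} · (x - mu)] = (-3)·(-0.1833) + (1)·(0.0333) = 0.5833.

Step 4 — take square root: d = √(0.5833) ≈ 0.7638.

d(x, mu) = √(0.5833) ≈ 0.7638


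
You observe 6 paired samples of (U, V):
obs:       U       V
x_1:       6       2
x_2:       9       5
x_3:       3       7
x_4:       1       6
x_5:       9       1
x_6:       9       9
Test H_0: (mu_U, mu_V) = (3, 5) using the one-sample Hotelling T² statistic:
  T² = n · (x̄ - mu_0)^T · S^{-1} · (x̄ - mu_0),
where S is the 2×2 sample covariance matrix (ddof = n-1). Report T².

Step 1 — sample mean vector:
  mean(U) = (6 + 9 + 3 + 1 + 9 + 9) / 6 = 37/6 = 6.1667
  mean(V) = (2 + 5 + 7 + 6 + 1 + 9) / 6 = 30/6 = 5
  x̄ = (6.1667, 5),  deviation x̄ - mu_0 = (6.1667, 5) - (3, 5) = (3.1667, 0).

Step 2 — sample covariance matrix, S[i,j] = (1/(n-1)) · Σ_k (x_{k,i} - mean_i) · (x_{k,j} - mean_j), divisor n-1 = 5:
  S[U,U] = ((-0.1667)·(-0.1667) + (2.8333)·(2.8333) + (-3.1667)·(-3.1667) + (-5.1667)·(-5.1667) + (2.8333)·(2.8333) + (2.8333)·(2.8333)) / 5 = 60.8333/5 = 12.1667
  S[U,V] = ((-0.1667)·(-3) + (2.8333)·(0) + (-3.1667)·(2) + (-5.1667)·(1) + (2.8333)·(-4) + (2.8333)·(4)) / 5 = -11/5 = -2.2
  S[V,V] = ((-3)·(-3) + (0)·(0) + (2)·(2) + (1)·(1) + (-4)·(-4) + (4)·(4)) / 5 = 46/5 = 9.2
  S = [[12.1667, -2.2],
 [-2.2, 9.2]].

Step 3 — invert S. det(S) = 12.1667·9.2 - (-2.2)² = 107.0933.
  S^{-1} = (1/det) · [[d, -b], [-b, a]] = [[0.0859, 0.0205],
 [0.0205, 0.1136]].

Step 4 — quadratic form (x̄ - mu_0)^T · S^{-1} · (x̄ - mu_0):
  S^{-1} · (x̄ - mu_0) = (0.272, 0.0651),
  (x̄ - mu_0)^T · [...] = (3.1667)·(0.272) + (0)·(0.0651) = 0.8615.

Step 5 — scale by n: T² = 6 · 0.8615 = 5.1687.

T² ≈ 5.1687
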